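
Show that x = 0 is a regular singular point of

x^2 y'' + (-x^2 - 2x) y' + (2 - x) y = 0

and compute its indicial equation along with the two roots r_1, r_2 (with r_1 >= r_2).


Divide by x^2 to reach normal form y'' + P_1(x) y' + P_2(x) y = 0 with P_1(x) = -1 - 2/x and P_2(x) = -1/x + 2/x^2.
x = 0 is a singular point because the y'-coefficient -1 - 2/x has a pole at x = 0 and the y-coefficient -1/x + 2/x^2 has a pole at x = 0.
It is a regular singular point because x P_1(x) = p(x) = -x - 2 and x^2 P_2(x) = q(x) = 2 - x are polynomials, hence analytic at x = 0.
p(0) = -2,  q(0) = 2.
Indicial equation: r(r-1) + p(0) r + q(0) = 0, i.e. r^2 + (p(0) - 1) r + q(0) = 0, i.e. r^2 - 3 r + 2 = 0.
Discriminant: (-3)^2 - 4(2) = 1, so r = (3 ± 1)/2.
Solving: r_1 = 2, r_2 = 1.

indicial: r^2 - 3 r + 2 = 0; roots r_1 = 2, r_2 = 1


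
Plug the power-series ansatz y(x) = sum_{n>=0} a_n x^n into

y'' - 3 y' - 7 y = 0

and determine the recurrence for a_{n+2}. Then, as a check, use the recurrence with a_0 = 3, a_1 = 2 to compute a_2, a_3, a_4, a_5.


Substitute y = sum_n a_n x^n.
y''(x) has coefficient (n+2)(n+1) a_{n+2} at x^n;
-3 y'(x) has coefficient -3 (n+1) a_{n+1} at x^n;
-7 y(x) has coefficient -7 a_n at x^n.
Matching x^n: (n+2)(n+1) a_{n+2} - 3 (n+1) a_{n+1} - 7 a_n = 0.
Thus a_{n+2} = [3 (n+1) a_{n+1} + 7 a_n] / ((n+1)(n+2)).

Check with a_0 = 3, a_1 = 2 (apply the recurrence for n = 0, 1, 2, 3): a_0 = 3, a_1 = 2, a_2 = 27/2, a_3 = 95/6, a_4 = 79/4, a_5 = 2087/120.

a_(n+2) = [3 (n+1) a_(n+1) + 7 a_n] / ((n+1)(n+2)); check: a_0 = 3, a_1 = 2, a_2 = 27/2, a_3 = 95/6, a_4 = 79/4, a_5 = 2087/120


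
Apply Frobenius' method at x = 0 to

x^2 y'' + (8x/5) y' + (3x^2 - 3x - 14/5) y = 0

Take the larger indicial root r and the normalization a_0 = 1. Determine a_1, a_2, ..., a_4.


Write in Frobenius form y'' + (p(x)/x) y' + (q(x)/x^2) y = 0:
  p(x) = 8/5,  q(x) = 3x^2 - 3x - 14/5.
Indicial equation: r(r-1) + (8/5) r + (-14/5) = 0 -> roots r_1 = 7/5, r_2 = -2.
Take r = r_1 = 7/5. Let y(x) = x^r sum_{n>=0} a_n x^n with a_0 = 1.
Substitute y = x^r sum a_n x^n and match x^{r+n}. The recurrence is
  D(n) a_n - 3 a_{n-1} + 3 a_{n-2} = 0,  where D(n) = (r+n)(r+n-1) + (8/5)(r+n) + (-14/5).
  a_n = [3 a_{n-1} - 3 a_{n-2}] / D(n).
Since the indicial polynomial factors as (r - r_1)(r - r_2), D(n) = (r_1 + n - r_1)(r_1 + n - r_2) = n(n + 17/5).
Evaluating step by step (a_0 = 1):
  n = 1: D(1) = 1(1 + 17/5) = 22/5; numerator = 3(1) = 3; a_1 = (3)/(22/5) = 15/22
  n = 2: D(2) = 2(2 + 17/5) = 54/5; numerator = 3(15/22) - 3(1) = -21/22; a_2 = (-21/22)/(54/5) = -35/396
  n = 3: D(3) = 3(3 + 17/5) = 96/5; numerator = 3(-35/396) - 3(15/22) = -305/132; a_3 = (-305/132)/(96/5) = -1525/12672
  n = 4: D(4) = 4(4 + 17/5) = 148/5; numerator = 3(-1525/12672) - 3(-35/396) = -135/1408; a_4 = (-135/1408)/(148/5) = -675/208384

r = 7/5; a_0 = 1; a_1 = 15/22; a_2 = -35/396; a_3 = -1525/12672; a_4 = -675/208384


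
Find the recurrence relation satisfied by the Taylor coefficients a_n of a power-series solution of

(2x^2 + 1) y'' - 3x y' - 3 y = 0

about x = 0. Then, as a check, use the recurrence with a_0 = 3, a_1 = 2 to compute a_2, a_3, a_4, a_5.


Substitute y = sum_n a_n x^n.
(1 + 2 x^2) y'' contributes (n+2)(n+1) a_{n+2} + 2 n(n-1) a_n at x^n.
-3 x y'(x) contributes -3 n a_n at x^n.
-3 y(x) contributes -3 a_n at x^n.
Matching x^n: (n+2)(n+1) a_{n+2} + (2 n(n-1) - 3 n - 3) a_n = 0.
Thus a_{n+2} = (-2 n(n-1) + 3 n + 3) / ((n+1)(n+2)) * a_n.

Check with a_0 = 3, a_1 = 2 (apply the recurrence for n = 0, 1, 2, 3): a_0 = 3, a_1 = 2, a_2 = 9/2, a_3 = 2, a_4 = 15/8, a_5 = 0.

a_(n+2) = (-2 n(n-1) + 3 n + 3) / ((n+1)(n+2)) * a_n; check: a_0 = 3, a_1 = 2, a_2 = 9/2, a_3 = 2, a_4 = 15/8, a_5 = 0


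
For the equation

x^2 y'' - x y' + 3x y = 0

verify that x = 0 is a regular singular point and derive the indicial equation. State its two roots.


Divide by x^2 to reach normal form y'' + P_1(x) y' + P_2(x) y = 0 with P_1(x) = -1/x and P_2(x) = 3/x.
x = 0 is a singular point because the y'-coefficient -1/x has a pole at x = 0 and the y-coefficient 3/x has a pole at x = 0.
It is a regular singular point because x P_1(x) = p(x) = -1 and x^2 P_2(x) = q(x) = 3x are polynomials, hence analytic at x = 0.
p(0) = -1,  q(0) = 0.
Indicial equation: r(r-1) + p(0) r + q(0) = 0, i.e. r^2 + (p(0) - 1) r + q(0) = 0, i.e. r^2 - 2 r = 0.
Discriminant: (-2)^2 - 4(0) = 4, so r = (2 ± 2)/2.
Solving: r_1 = 2, r_2 = 0.

indicial: r^2 - 2 r = 0; roots r_1 = 2, r_2 = 0


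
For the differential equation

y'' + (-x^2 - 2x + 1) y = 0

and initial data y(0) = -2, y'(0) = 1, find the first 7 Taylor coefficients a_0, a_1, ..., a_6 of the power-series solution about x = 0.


Ansatz: y(x) = sum_{n>=0} a_n x^n, so y'(x) = sum_{n>=1} n a_n x^(n-1) and y''(x) = sum_{n>=2} n(n-1) a_n x^(n-2).
Substitute into P(x) y'' + Q(x) y' + R(x) y = 0 with P(x) = 1, Q(x) = 0, R(x) = -x^2 - 2x + 1, and match powers of x.
Initial conditions: a_0 = -2, a_1 = 1.
Setting the coefficient of each power of x to zero and solving order by order (substituting the coefficients already found):
  x^0: 2 a_2 + a_0 = 0  ->  2 a_2 = -a_0 = 2  ->  a_2 = 1
  x^1: 6 a_3 + a_1 - 2 a_0 = 0  ->  6 a_3 = -a_1 + 2 a_0 = -5  ->  a_3 = -5/6
  x^2: 12 a_4 + a_2 - 2 a_1 - a_0 = 0  ->  12 a_4 = -a_2 + 2 a_1 + a_0 = -1  ->  a_4 = -1/12
  x^3: 20 a_5 + a_3 - 2 a_2 - a_1 = 0  ->  20 a_5 = -a_3 + 2 a_2 + a_1 = 23/6  ->  a_5 = 23/120
  x^4: 30 a_6 + a_4 - 2 a_3 - a_2 = 0  ->  30 a_6 = -a_4 + 2 a_3 + a_2 = -7/12  ->  a_6 = -7/360
Truncated series: y(x) = -2 + x + x^2 - (5/6) x^3 - (1/12) x^4 + (23/120) x^5 - (7/360) x^6 + O(x^7).

a_0 = -2; a_1 = 1; a_2 = 1; a_3 = -5/6; a_4 = -1/12; a_5 = 23/120; a_6 = -7/360


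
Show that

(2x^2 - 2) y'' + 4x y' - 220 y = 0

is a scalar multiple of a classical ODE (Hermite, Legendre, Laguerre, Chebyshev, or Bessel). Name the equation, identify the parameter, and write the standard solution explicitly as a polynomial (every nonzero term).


All three coefficients share the factor -2; dividing through by -2 gives  (1 - x^2) y'' - 2x y' + 110 y = 0.
This matches the Legendre equation (1 - x^2) y'' - 2x y' + n(n+1) y = 0 (note the -2x y' term) with n(n+1) = 110, so n = 10; the polynomial solution is P_10(x).
With y = sum_k a_k x^k, matching x^k gives (k+2)(k+1) a_{k+2} = [k(k+1) - n(n+1)] a_k = (k - 10)(k + 11) a_k. The right side vanishes at k = 10, so the series with the parity of 10 terminates at degree 10.
Standard normalization (P_n(1) = 1): leading coefficient (2n)!/(2^n (n!)^2) = 2432902008176640000/(1024*13168189440000) = 46189/256, so a_10 = 46189/256. Work downward with a_k = (k+1)(k+2) a_{k+2} / ((k - 10)(k + 11)):
  a_8 = (9)(10)(46189/256) / ((8 - 10)(8 + 11)) = (2078505/128)/(-38) = -109395/256
  a_6 = (7)(8)(-109395/256) / ((6 - 10)(6 + 11)) = (-765765/32)/(-68) = 45045/128
  a_4 = (5)(6)(45045/128) / ((4 - 10)(4 + 11)) = (675675/64)/(-90) = -15015/128
  a_2 = (3)(4)(-15015/128) / ((2 - 10)(2 + 11)) = (-45045/32)/(-104) = 3465/256
  a_0 = (1)(2)(3465/256) / ((0 - 10)(0 + 11)) = (3465/128)/(-110) = -63/256
Hence P_10(x) = 46189 x^10/256 - 109395 x^8/256 + 45045 x^6/128 - 15015 x^4/128 + 3465 x^2/256 - 63/256.

P_10(x); series = 46189 x^10/256 - 109395 x^8/256 + 45045 x^6/128 - 15015 x^4/128 + 3465 x^2/256 - 63/256


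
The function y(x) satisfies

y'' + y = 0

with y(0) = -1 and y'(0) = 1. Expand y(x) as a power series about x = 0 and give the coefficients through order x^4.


Ansatz: y(x) = sum_{n>=0} a_n x^n, so y'(x) = sum_{n>=1} n a_n x^(n-1) and y''(x) = sum_{n>=2} n(n-1) a_n x^(n-2).
Substitute into P(x) y'' + Q(x) y' + R(x) y = 0 with P(x) = 1, Q(x) = 0, R(x) = 1, and match powers of x.
Initial conditions: a_0 = -1, a_1 = 1.
Setting the coefficient of each power of x to zero and solving order by order (substituting the coefficients already found):
  x^0: 2 a_2 + a_0 = 0  ->  2 a_2 = -a_0 = 1  ->  a_2 = 1/2
  x^1: 6 a_3 + a_1 = 0  ->  6 a_3 = -a_1 = -1  ->  a_3 = -1/6
  x^2: 12 a_4 + a_2 = 0  ->  12 a_4 = -a_2 = -1/2  ->  a_4 = -1/24
Truncated series: y(x) = -1 + x + (1/2) x^2 - (1/6) x^3 - (1/24) x^4 + O(x^5).

a_0 = -1; a_1 = 1; a_2 = 1/2; a_3 = -1/6; a_4 = -1/24


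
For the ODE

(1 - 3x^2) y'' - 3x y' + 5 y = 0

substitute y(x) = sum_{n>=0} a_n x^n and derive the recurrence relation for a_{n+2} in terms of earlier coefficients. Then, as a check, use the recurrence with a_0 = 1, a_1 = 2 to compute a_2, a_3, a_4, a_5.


Substitute y = sum_n a_n x^n.
(1 - 3 x^2) y'' contributes (n+2)(n+1) a_{n+2} - 3 n(n-1) a_n at x^n.
-3 x y'(x) contributes -3 n a_n at x^n.
5 y(x) contributes 5 a_n at x^n.
Matching x^n: (n+2)(n+1) a_{n+2} + (-3 n(n-1) - 3 n + 5) a_n = 0.
Thus a_{n+2} = (3 n(n-1) + 3 n - 5) / ((n+1)(n+2)) * a_n.

Check with a_0 = 1, a_1 = 2 (apply the recurrence for n = 0, 1, 2, 3): a_0 = 1, a_1 = 2, a_2 = -5/2, a_3 = -2/3, a_4 = -35/24, a_5 = -11/15.

a_(n+2) = (3 n(n-1) + 3 n - 5) / ((n+1)(n+2)) * a_n; check: a_0 = 1, a_1 = 2, a_2 = -5/2, a_3 = -2/3, a_4 = -35/24, a_5 = -11/15


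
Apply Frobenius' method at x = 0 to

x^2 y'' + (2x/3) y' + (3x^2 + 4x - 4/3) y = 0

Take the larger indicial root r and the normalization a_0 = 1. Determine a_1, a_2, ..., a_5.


Write in Frobenius form y'' + (p(x)/x) y' + (q(x)/x^2) y = 0:
  p(x) = 2/3,  q(x) = 3x^2 + 4x - 4/3.
Indicial equation: r(r-1) + (2/3) r + (-4/3) = 0 -> roots r_1 = 4/3, r_2 = -1.
Take r = r_1 = 4/3. Let y(x) = x^r sum_{n>=0} a_n x^n with a_0 = 1.
Substitute y = x^r sum a_n x^n and match x^{r+n}. The recurrence is
  D(n) a_n + 4 a_{n-1} + 3 a_{n-2} = 0,  where D(n) = (r+n)(r+n-1) + (2/3)(r+n) + (-4/3).
  a_n = [-4 a_{n-1} - 3 a_{n-2}] / D(n).
Since the indicial polynomial factors as (r - r_1)(r - r_2), D(n) = (r_1 + n - r_1)(r_1 + n - r_2) = n(n + 7/3).
Evaluating step by step (a_0 = 1):
  n = 1: D(1) = 1(1 + 7/3) = 10/3; numerator = -4(1) = -4; a_1 = (-4)/(10/3) = -6/5
  n = 2: D(2) = 2(2 + 7/3) = 26/3; numerator = -4(-6/5) - 3(1) = 9/5; a_2 = (9/5)/(26/3) = 27/130
  n = 3: D(3) = 3(3 + 7/3) = 16; numerator = -4(27/130) - 3(-6/5) = 36/13; a_3 = (36/13)/(16) = 9/52
  n = 4: D(4) = 4(4 + 7/3) = 76/3; numerator = -4(9/52) - 3(27/130) = -171/130; a_4 = (-171/130)/(76/3) = -27/520
  n = 5: D(5) = 5(5 + 7/3) = 110/3; numerator = -4(-27/520) - 3(9/52) = -81/260; a_5 = (-81/260)/(110/3) = -243/28600

r = 4/3; a_0 = 1; a_1 = -6/5; a_2 = 27/130; a_3 = 9/52; a_4 = -27/520; a_5 = -243/28600


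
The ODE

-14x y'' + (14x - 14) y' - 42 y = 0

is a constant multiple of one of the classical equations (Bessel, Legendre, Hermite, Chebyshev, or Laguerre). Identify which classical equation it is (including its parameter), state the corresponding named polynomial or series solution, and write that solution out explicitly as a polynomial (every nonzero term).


All three coefficients share the factor -14; dividing through by -14 gives  x y'' + (1 - x) y' + 3 y = 0.
This matches the Laguerre equation x y'' + (1 - x) y' + n y = 0 with n = 3; the polynomial solution is L_3(x).
With y = sum_k a_k x^k, matching x^k gives (k+1)k a_{k+1} + (k+1) a_{k+1} - k a_k + n a_k = 0, i.e. (k+1)^2 a_{k+1} = (k - n) a_k = (k - 3) a_k. The right side vanishes at k = 3, so the series terminates at degree 3.
Standard normalization L_n(0) = 1 gives a_0 = 1. Work upward with a_{k+1} = (k - 3) a_k / (k+1)^2:
  a_1 = (0 - 3)(1) / 1^2 = -3/1 = -3
  a_2 = (1 - 3)(-3) / 2^2 = 6/4 = 3/2
  a_3 = (2 - 3)(3/2) / 3^2 = (-3/2)/9 = -1/6
Hence L_3(x) = -x^3/6 + 3 x^2/2 - 3 x + 1.

L_3(x); series = -x^3/6 + 3 x^2/2 - 3 x + 1


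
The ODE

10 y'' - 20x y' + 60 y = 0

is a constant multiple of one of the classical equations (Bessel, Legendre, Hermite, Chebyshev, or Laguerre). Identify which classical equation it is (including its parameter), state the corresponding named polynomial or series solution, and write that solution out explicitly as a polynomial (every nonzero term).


All three coefficients share the factor 10; dividing through by 10 gives  y'' - 2x y' + 6 y = 0.
This matches the Hermite equation y'' - 2x y' + 2n y = 0 with 2n = 6, so n = 3; the polynomial solution is H_3(x).
With y = sum_k a_k x^k, matching x^k gives (k+2)(k+1) a_{k+2} = 2(k - n) a_k = 2(k - 3) a_k. The right side vanishes at k = 3, so the series with the parity of 3 terminates at degree 3.
Standard normalization: leading coefficient of H_n is 2^n, so a_3 = 2^3 = 8. Work downward with a_k = (k+1)(k+2) a_{k+2} / (2(k - n)):
  a_1 = (2)(3)(8) / (2(1 - 3)) = 48/(-4) = -12
Hence H_3(x) = 8 x^3 - 12 x.

H_3(x); series = 8 x^3 - 12 x


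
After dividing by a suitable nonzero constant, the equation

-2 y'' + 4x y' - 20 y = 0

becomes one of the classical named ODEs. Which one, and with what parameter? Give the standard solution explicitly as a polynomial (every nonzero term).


All three coefficients share the factor -2; dividing through by -2 gives  y'' - 2x y' + 10 y = 0.
This matches the Hermite equation y'' - 2x y' + 2n y = 0 with 2n = 10, so n = 5; the polynomial solution is H_5(x).
With y = sum_k a_k x^k, matching x^k gives (k+2)(k+1) a_{k+2} = 2(k - n) a_k = 2(k - 5) a_k. The right side vanishes at k = 5, so the series with the parity of 5 terminates at degree 5.
Standard normalization: leading coefficient of H_n is 2^n, so a_5 = 2^5 = 32. Work downward with a_k = (k+1)(k+2) a_{k+2} / (2(k - n)):
  a_3 = (4)(5)(32) / (2(3 - 5)) = 640/(-4) = -160
  a_1 = (2)(3)(-160) / (2(1 - 5)) = -960/(-8) = 120
Hence H_5(x) = 32 x^5 - 160 x^3 + 120 x.

H_5(x); series = 32 x^5 - 160 x^3 + 120 x


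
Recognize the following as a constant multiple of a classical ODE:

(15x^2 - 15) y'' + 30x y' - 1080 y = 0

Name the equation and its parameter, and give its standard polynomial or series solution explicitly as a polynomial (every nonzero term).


All three coefficients share the factor -15; dividing through by -15 gives  (1 - x^2) y'' - 2x y' + 72 y = 0.
This matches the Legendre equation (1 - x^2) y'' - 2x y' + n(n+1) y = 0 (note the -2x y' term) with n(n+1) = 72, so n = 8; the polynomial solution is P_8(x).
With y = sum_k a_k x^k, matching x^k gives (k+2)(k+1) a_{k+2} = [k(k+1) - n(n+1)] a_k = (k - 8)(k + 9) a_k. The right side vanishes at k = 8, so the series with the parity of 8 terminates at degree 8.
Standard normalization (P_n(1) = 1): leading coefficient (2n)!/(2^n (n!)^2) = 20922789888000/(256*1625702400) = 6435/128, so a_8 = 6435/128. Work downward with a_k = (k+1)(k+2) a_{k+2} / ((k - 8)(k + 9)):
  a_6 = (7)(8)(6435/128) / ((6 - 8)(6 + 9)) = (45045/16)/(-30) = -3003/32
  a_4 = (5)(6)(-3003/32) / ((4 - 8)(4 + 9)) = (-45045/16)/(-52) = 3465/64
  a_2 = (3)(4)(3465/64) / ((2 - 8)(2 + 9)) = (10395/16)/(-66) = -315/32
  a_0 = (1)(2)(-315/32) / ((0 - 8)(0 + 9)) = (-315/16)/(-72) = 35/128
Hence P_8(x) = 6435 x^8/128 - 3003 x^6/32 + 3465 x^4/64 - 315 x^2/32 + 35/128.

P_8(x); series = 6435 x^8/128 - 3003 x^6/32 + 3465 x^4/64 - 315 x^2/32 + 35/128


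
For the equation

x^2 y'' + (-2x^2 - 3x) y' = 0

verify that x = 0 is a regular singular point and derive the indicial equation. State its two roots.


Divide by x^2 to reach normal form y'' + P_1(x) y' + P_2(x) y = 0 with P_1(x) = -2 - 3/x and P_2(x) = 0.
x = 0 is a singular point because the y'-coefficient -2 - 3/x has a pole at x = 0.
It is a regular singular point because x P_1(x) = p(x) = -2x - 3 and x^2 P_2(x) = q(x) = 0 are polynomials, hence analytic at x = 0.
p(0) = -3,  q(0) = 0.
Indicial equation: r(r-1) + p(0) r + q(0) = 0, i.e. r^2 + (p(0) - 1) r + q(0) = 0, i.e. r^2 - 4 r = 0.
Discriminant: (-4)^2 - 4(0) = 16, so r = (4 ± 4)/2.
Solving: r_1 = 4, r_2 = 0.

indicial: r^2 - 4 r = 0; roots r_1 = 4, r_2 = 0


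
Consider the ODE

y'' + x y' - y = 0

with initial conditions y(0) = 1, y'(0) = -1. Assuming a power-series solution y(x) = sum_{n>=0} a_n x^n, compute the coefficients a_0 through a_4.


Ansatz: y(x) = sum_{n>=0} a_n x^n, so y'(x) = sum_{n>=1} n a_n x^(n-1) and y''(x) = sum_{n>=2} n(n-1) a_n x^(n-2).
Substitute into P(x) y'' + Q(x) y' + R(x) y = 0 with P(x) = 1, Q(x) = x, R(x) = -1, and match powers of x.
Initial conditions: a_0 = 1, a_1 = -1.
Setting the coefficient of each power of x to zero and solving order by order (substituting the coefficients already found):
  x^0: 2 a_2 - a_0 = 0  ->  2 a_2 = a_0 = 1  ->  a_2 = 1/2
  x^1: 6 a_3 = 0  ->  a_3 = 0
  x^2: 12 a_4 + a_2 = 0  ->  12 a_4 = -a_2 = -1/2  ->  a_4 = -1/24
Truncated series: y(x) = 1 - x + (1/2) x^2 - (1/24) x^4 + O(x^5).

a_0 = 1; a_1 = -1; a_2 = 1/2; a_3 = 0; a_4 = -1/24


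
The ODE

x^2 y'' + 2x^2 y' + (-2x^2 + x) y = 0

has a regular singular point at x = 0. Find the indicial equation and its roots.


Divide by x^2 to reach normal form y'' + P_1(x) y' + P_2(x) y = 0 with P_1(x) = 2 and P_2(x) = -2 + 1/x.
x = 0 is a singular point because the y-coefficient -2 + 1/x has a pole at x = 0.
It is a regular singular point because x P_1(x) = p(x) = 2x and x^2 P_2(x) = q(x) = -2x^2 + x are polynomials, hence analytic at x = 0.
p(0) = 0,  q(0) = 0.
Indicial equation: r(r-1) + p(0) r + q(0) = 0, i.e. r^2 + (p(0) - 1) r + q(0) = 0, i.e. r^2 - 1 r = 0.
Discriminant: (-1)^2 - 4(0) = 1, so r = (1 ± 1)/2.
Solving: r_1 = 1, r_2 = 0.

indicial: r^2 - 1 r = 0; roots r_1 = 1, r_2 = 0


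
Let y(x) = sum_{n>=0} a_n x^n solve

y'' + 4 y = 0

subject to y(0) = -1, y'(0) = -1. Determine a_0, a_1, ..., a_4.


Ansatz: y(x) = sum_{n>=0} a_n x^n, so y'(x) = sum_{n>=1} n a_n x^(n-1) and y''(x) = sum_{n>=2} n(n-1) a_n x^(n-2).
Substitute into P(x) y'' + Q(x) y' + R(x) y = 0 with P(x) = 1, Q(x) = 0, R(x) = 4, and match powers of x.
Initial conditions: a_0 = -1, a_1 = -1.
Setting the coefficient of each power of x to zero and solving order by order (substituting the coefficients already found):
  x^0: 2 a_2 + 4 a_0 = 0  ->  2 a_2 = -4 a_0 = 4  ->  a_2 = 2
  x^1: 6 a_3 + 4 a_1 = 0  ->  6 a_3 = -4 a_1 = 4  ->  a_3 = 2/3
  x^2: 12 a_4 + 4 a_2 = 0  ->  12 a_4 = -4 a_2 = -8  ->  a_4 = -2/3
Truncated series: y(x) = -1 - x + 2 x^2 + (2/3) x^3 - (2/3) x^4 + O(x^5).

a_0 = -1; a_1 = -1; a_2 = 2; a_3 = 2/3; a_4 = -2/3


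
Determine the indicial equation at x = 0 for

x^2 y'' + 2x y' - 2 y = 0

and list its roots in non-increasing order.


Divide by x^2 to reach normal form y'' + P_1(x) y' + P_2(x) y = 0 with P_1(x) = 2/x and P_2(x) = -2/x^2.
x = 0 is a singular point because the y'-coefficient 2/x has a pole at x = 0 and the y-coefficient -2/x^2 has a pole at x = 0.
It is a regular singular point because x P_1(x) = p(x) = 2 and x^2 P_2(x) = q(x) = -2 are polynomials, hence analytic at x = 0.
p(0) = 2,  q(0) = -2.
Indicial equation: r(r-1) + p(0) r + q(0) = 0, i.e. r^2 + (p(0) - 1) r + q(0) = 0, i.e. r^2 + 1 r - 2 = 0.
Discriminant: (1)^2 - 4(-2) = 9, so r = (-1 ± 3)/2.
Solving: r_1 = 1, r_2 = -2.

indicial: r^2 + 1 r - 2 = 0; roots r_1 = 1, r_2 = -2


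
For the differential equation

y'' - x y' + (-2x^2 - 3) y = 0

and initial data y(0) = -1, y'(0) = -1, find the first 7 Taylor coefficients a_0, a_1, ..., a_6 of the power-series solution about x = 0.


Ansatz: y(x) = sum_{n>=0} a_n x^n, so y'(x) = sum_{n>=1} n a_n x^(n-1) and y''(x) = sum_{n>=2} n(n-1) a_n x^(n-2).
Substitute into P(x) y'' + Q(x) y' + R(x) y = 0 with P(x) = 1, Q(x) = -x, R(x) = -2x^2 - 3, and match powers of x.
Initial conditions: a_0 = -1, a_1 = -1.
Setting the coefficient of each power of x to zero and solving order by order (substituting the coefficients already found):
  x^0: 2 a_2 - 3 a_0 = 0  ->  2 a_2 = 3 a_0 = -3  ->  a_2 = -3/2
  x^1: 6 a_3 - 4 a_1 = 0  ->  6 a_3 = 4 a_1 = -4  ->  a_3 = -2/3
  x^2: 12 a_4 - 5 a_2 - 2 a_0 = 0  ->  12 a_4 = 5 a_2 + 2 a_0 = -19/2  ->  a_4 = -19/24
  x^3: 20 a_5 - 6 a_3 - 2 a_1 = 0  ->  20 a_5 = 6 a_3 + 2 a_1 = -6  ->  a_5 = -3/10
  x^4: 30 a_6 - 7 a_4 - 2 a_2 = 0  ->  30 a_6 = 7 a_4 + 2 a_2 = -205/24  ->  a_6 = -41/144
Truncated series: y(x) = -1 - x - (3/2) x^2 - (2/3) x^3 - (19/24) x^4 - (3/10) x^5 - (41/144) x^6 + O(x^7).

a_0 = -1; a_1 = -1; a_2 = -3/2; a_3 = -2/3; a_4 = -19/24; a_5 = -3/10; a_6 = -41/144


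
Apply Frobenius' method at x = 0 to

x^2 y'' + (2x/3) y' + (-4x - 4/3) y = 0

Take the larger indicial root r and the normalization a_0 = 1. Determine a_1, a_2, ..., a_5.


Write in Frobenius form y'' + (p(x)/x) y' + (q(x)/x^2) y = 0:
  p(x) = 2/3,  q(x) = -4x - 4/3.
Indicial equation: r(r-1) + (2/3) r + (-4/3) = 0 -> roots r_1 = 4/3, r_2 = -1.
Take r = r_1 = 4/3. Let y(x) = x^r sum_{n>=0} a_n x^n with a_0 = 1.
Substitute y = x^r sum a_n x^n and match x^{r+n}. The recurrence is
  D(n) a_n - 4 a_{n-1} = 0,  where D(n) = (r+n)(r+n-1) + (2/3)(r+n) + (-4/3).
  a_n = 4 / D(n) * a_{n-1}.
Since the indicial polynomial factors as (r - r_1)(r - r_2), D(n) = (r_1 + n - r_1)(r_1 + n - r_2) = n(n + 7/3).
Evaluating step by step (a_0 = 1):
  n = 1: D(1) = 1(1 + 7/3) = 10/3; numerator = 4(1) = 4; a_1 = (4)/(10/3) = 6/5
  n = 2: D(2) = 2(2 + 7/3) = 26/3; numerator = 4(6/5) = 24/5; a_2 = (24/5)/(26/3) = 36/65
  n = 3: D(3) = 3(3 + 7/3) = 16; numerator = 4(36/65) = 144/65; a_3 = (144/65)/(16) = 9/65
  n = 4: D(4) = 4(4 + 7/3) = 76/3; numerator = 4(9/65) = 36/65; a_4 = (36/65)/(76/3) = 27/1235
  n = 5: D(5) = 5(5 + 7/3) = 110/3; numerator = 4(27/1235) = 108/1235; a_5 = (108/1235)/(110/3) = 162/67925

r = 4/3; a_0 = 1; a_1 = 6/5; a_2 = 36/65; a_3 = 9/65; a_4 = 27/1235; a_5 = 162/67925


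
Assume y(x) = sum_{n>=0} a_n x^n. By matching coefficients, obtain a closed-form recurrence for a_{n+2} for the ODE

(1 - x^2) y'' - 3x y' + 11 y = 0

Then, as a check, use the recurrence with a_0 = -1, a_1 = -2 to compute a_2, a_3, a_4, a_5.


Substitute y = sum_n a_n x^n.
(1 - 1 x^2) y'' contributes (n+2)(n+1) a_{n+2} - n(n-1) a_n at x^n.
-3 x y'(x) contributes -3 n a_n at x^n.
11 y(x) contributes 11 a_n at x^n.
Matching x^n: (n+2)(n+1) a_{n+2} + (-n(n-1) - 3 n + 11) a_n = 0.
Thus a_{n+2} = (n(n-1) + 3 n - 11) / ((n+1)(n+2)) * a_n.

Check with a_0 = -1, a_1 = -2 (apply the recurrence for n = 0, 1, 2, 3): a_0 = -1, a_1 = -2, a_2 = 11/2, a_3 = 8/3, a_4 = -11/8, a_5 = 8/15.

a_(n+2) = (n(n-1) + 3 n - 11) / ((n+1)(n+2)) * a_n; check: a_0 = -1, a_1 = -2, a_2 = 11/2, a_3 = 8/3, a_4 = -11/8, a_5 = 8/15


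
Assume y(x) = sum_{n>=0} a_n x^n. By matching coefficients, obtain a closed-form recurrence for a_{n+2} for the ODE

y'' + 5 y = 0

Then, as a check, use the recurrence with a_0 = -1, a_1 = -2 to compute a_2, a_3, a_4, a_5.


Substitute y = sum_n a_n x^n into y'' + (const) y = 0.
y''(x) = sum_{n>=0} (n+2)(n+1) a_{n+2} x^n.
The ODE becomes sum_n [(n+2)(n+1) a_{n+2} + 5 a_n] x^n = 0.
Setting each coefficient to zero gives the recurrence:
  (n+2)(n+1) a_{n+2} + 5 a_n = 0,
  a_{n+2} = -5 / ((n+1)(n+2)) a_n.

Check with a_0 = -1, a_1 = -2 (apply the recurrence for n = 0, 1, 2, 3): a_0 = -1, a_1 = -2, a_2 = 5/2, a_3 = 5/3, a_4 = -25/24, a_5 = -5/12.

a_{n+2} = -5/((n+1)(n+2)) * a_n; check: a_0 = -1, a_1 = -2, a_2 = 5/2, a_3 = 5/3, a_4 = -25/24, a_5 = -5/12


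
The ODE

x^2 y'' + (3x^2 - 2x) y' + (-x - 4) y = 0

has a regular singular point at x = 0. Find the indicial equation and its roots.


Divide by x^2 to reach normal form y'' + P_1(x) y' + P_2(x) y = 0 with P_1(x) = 3 - 2/x and P_2(x) = -1/x - 4/x^2.
x = 0 is a singular point because the y'-coefficient 3 - 2/x has a pole at x = 0 and the y-coefficient -1/x - 4/x^2 has a pole at x = 0.
It is a regular singular point because x P_1(x) = p(x) = 3x - 2 and x^2 P_2(x) = q(x) = -x - 4 are polynomials, hence analytic at x = 0.
p(0) = -2,  q(0) = -4.
Indicial equation: r(r-1) + p(0) r + q(0) = 0, i.e. r^2 + (p(0) - 1) r + q(0) = 0, i.e. r^2 - 3 r - 4 = 0.
Discriminant: (-3)^2 - 4(-4) = 25, so r = (3 ± 5)/2.
Solving: r_1 = 4, r_2 = -1.

indicial: r^2 - 3 r - 4 = 0; roots r_1 = 4, r_2 = -1


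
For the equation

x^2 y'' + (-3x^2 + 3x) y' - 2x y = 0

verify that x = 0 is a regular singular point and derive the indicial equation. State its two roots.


Divide by x^2 to reach normal form y'' + P_1(x) y' + P_2(x) y = 0 with P_1(x) = -3 + 3/x and P_2(x) = -2/x.
x = 0 is a singular point because the y'-coefficient -3 + 3/x has a pole at x = 0 and the y-coefficient -2/x has a pole at x = 0.
It is a regular singular point because x P_1(x) = p(x) = 3 - 3x and x^2 P_2(x) = q(x) = -2x are polynomials, hence analytic at x = 0.
p(0) = 3,  q(0) = 0.
Indicial equation: r(r-1) + p(0) r + q(0) = 0, i.e. r^2 + (p(0) - 1) r + q(0) = 0, i.e. r^2 + 2 r = 0.
Discriminant: (2)^2 - 4(0) = 4, so r = (-2 ± 2)/2.
Solving: r_1 = 0, r_2 = -2.

indicial: r^2 + 2 r = 0; roots r_1 = 0, r_2 = -2


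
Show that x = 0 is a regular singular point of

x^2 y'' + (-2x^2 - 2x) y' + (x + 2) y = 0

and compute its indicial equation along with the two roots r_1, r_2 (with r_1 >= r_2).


Divide by x^2 to reach normal form y'' + P_1(x) y' + P_2(x) y = 0 with P_1(x) = -2 - 2/x and P_2(x) = 1/x + 2/x^2.
x = 0 is a singular point because the y'-coefficient -2 - 2/x has a pole at x = 0 and the y-coefficient 1/x + 2/x^2 has a pole at x = 0.
It is a regular singular point because x P_1(x) = p(x) = -2x - 2 and x^2 P_2(x) = q(x) = x + 2 are polynomials, hence analytic at x = 0.
p(0) = -2,  q(0) = 2.
Indicial equation: r(r-1) + p(0) r + q(0) = 0, i.e. r^2 + (p(0) - 1) r + q(0) = 0, i.e. r^2 - 3 r + 2 = 0.
Discriminant: (-3)^2 - 4(2) = 1, so r = (3 ± 1)/2.
Solving: r_1 = 2, r_2 = 1.

indicial: r^2 - 3 r + 2 = 0; roots r_1 = 2, r_2 = 1


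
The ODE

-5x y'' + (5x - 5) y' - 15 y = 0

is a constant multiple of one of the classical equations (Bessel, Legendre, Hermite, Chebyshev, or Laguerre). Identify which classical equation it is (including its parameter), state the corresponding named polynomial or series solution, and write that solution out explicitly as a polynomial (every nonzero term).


All three coefficients share the factor -5; dividing through by -5 gives  x y'' + (1 - x) y' + 3 y = 0.
This matches the Laguerre equation x y'' + (1 - x) y' + n y = 0 with n = 3; the polynomial solution is L_3(x).
With y = sum_k a_k x^k, matching x^k gives (k+1)k a_{k+1} + (k+1) a_{k+1} - k a_k + n a_k = 0, i.e. (k+1)^2 a_{k+1} = (k - n) a_k = (k - 3) a_k. The right side vanishes at k = 3, so the series terminates at degree 3.
Standard normalization L_n(0) = 1 gives a_0 = 1. Work upward with a_{k+1} = (k - 3) a_k / (k+1)^2:
  a_1 = (0 - 3)(1) / 1^2 = -3/1 = -3
  a_2 = (1 - 3)(-3) / 2^2 = 6/4 = 3/2
  a_3 = (2 - 3)(3/2) / 3^2 = (-3/2)/9 = -1/6
Hence L_3(x) = -x^3/6 + 3 x^2/2 - 3 x + 1.

L_3(x); series = -x^3/6 + 3 x^2/2 - 3 x + 1


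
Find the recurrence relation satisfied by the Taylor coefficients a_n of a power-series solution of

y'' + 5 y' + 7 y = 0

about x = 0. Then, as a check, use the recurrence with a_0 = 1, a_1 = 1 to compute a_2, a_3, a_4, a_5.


Substitute y = sum_n a_n x^n.
y''(x) has coefficient (n+2)(n+1) a_{n+2} at x^n;
5 y'(x) has coefficient 5 (n+1) a_{n+1} at x^n;
7 y(x) has coefficient 7 a_n at x^n.
Matching x^n: (n+2)(n+1) a_{n+2} + 5 (n+1) a_{n+1} + 7 a_n = 0.
Thus a_{n+2} = [-5 (n+1) a_{n+1} - 7 a_n] / ((n+1)(n+2)).

Check with a_0 = 1, a_1 = 1 (apply the recurrence for n = 0, 1, 2, 3): a_0 = 1, a_1 = 1, a_2 = -6, a_3 = 53/6, a_4 = -181/24, a_5 = 89/20.

a_(n+2) = [-5 (n+1) a_(n+1) - 7 a_n] / ((n+1)(n+2)); check: a_0 = 1, a_1 = 1, a_2 = -6, a_3 = 53/6, a_4 = -181/24, a_5 = 89/20


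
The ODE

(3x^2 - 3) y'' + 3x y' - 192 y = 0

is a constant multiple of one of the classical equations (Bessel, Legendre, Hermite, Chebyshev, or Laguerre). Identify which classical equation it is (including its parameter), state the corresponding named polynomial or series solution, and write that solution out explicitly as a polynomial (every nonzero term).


All three coefficients share the factor -3; dividing through by -3 gives  (1 - x^2) y'' - x y' + 64 y = 0.
This matches the Chebyshev equation (1 - x^2) y'' - x y' + n^2 y = 0 (note the -x y' term, not -2x y') with n^2 = 64, so n = 8; the polynomial solution is T_8(x).
With y = sum_k a_k x^k, matching x^k gives (k+2)(k+1) a_{k+2} = (k^2 - n^2) a_k = (k - 8)(k + 8) a_k. The right side vanishes at k = 8, so the series with the parity of 8 terminates at degree 8.
Standard normalization: leading coefficient of T_n is 2^(n-1), so a_8 = 2^7 = 128. Work downward with a_k = (k+1)(k+2) a_{k+2} / ((k - 8)(k + 8)):
  a_6 = (7)(8)(128) / ((6 - 8)(6 + 8)) = 7168/(-28) = -256
  a_4 = (5)(6)(-256) / ((4 - 8)(4 + 8)) = -7680/(-48) = 160
  a_2 = (3)(4)(160) / ((2 - 8)(2 + 8)) = 1920/(-60) = -32
  a_0 = (1)(2)(-32) / ((0 - 8)(0 + 8)) = -64/(-64) = 1
Hence T_8(x) = 128 x^8 - 256 x^6 + 160 x^4 - 32 x^2 + 1.

T_8(x); series = 128 x^8 - 256 x^6 + 160 x^4 - 32 x^2 + 1


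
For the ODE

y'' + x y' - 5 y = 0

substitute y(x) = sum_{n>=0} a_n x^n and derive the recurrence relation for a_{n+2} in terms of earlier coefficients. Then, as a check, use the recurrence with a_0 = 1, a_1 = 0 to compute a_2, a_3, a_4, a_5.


Substitute y = sum_n a_n x^n.
y''(x) has coefficient (n+2)(n+1) a_{n+2} at x^n;
x y'(x) has coefficient n a_n at x^n (shift);
-5 y(x) has coefficient -5 a_n at x^n.
Matching x^n: (n+2)(n+1) a_{n+2} + (n - 5) a_n = 0.
Thus a_{n+2} = (-n + 5) / ((n+1)(n+2)) * a_n.

Check with a_0 = 1, a_1 = 0 (apply the recurrence for n = 0, 1, 2, 3): a_0 = 1, a_1 = 0, a_2 = 5/2, a_3 = 0, a_4 = 5/8, a_5 = 0.

a_(n+2) = (-n + 5) / ((n+1)(n+2)) * a_n; check: a_0 = 1, a_1 = 0, a_2 = 5/2, a_3 = 0, a_4 = 5/8, a_5 = 0


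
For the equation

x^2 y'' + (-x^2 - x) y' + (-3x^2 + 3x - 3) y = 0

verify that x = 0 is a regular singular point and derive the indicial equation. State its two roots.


Divide by x^2 to reach normal form y'' + P_1(x) y' + P_2(x) y = 0 with P_1(x) = -1 - 1/x and P_2(x) = -3 + 3/x - 3/x^2.
x = 0 is a singular point because the y'-coefficient -1 - 1/x has a pole at x = 0 and the y-coefficient -3 + 3/x - 3/x^2 has a pole at x = 0.
It is a regular singular point because x P_1(x) = p(x) = -x - 1 and x^2 P_2(x) = q(x) = -3x^2 + 3x - 3 are polynomials, hence analytic at x = 0.
p(0) = -1,  q(0) = -3.
Indicial equation: r(r-1) + p(0) r + q(0) = 0, i.e. r^2 + (p(0) - 1) r + q(0) = 0, i.e. r^2 - 2 r - 3 = 0.
Discriminant: (-2)^2 - 4(-3) = 16, so r = (2 ± 4)/2.
Solving: r_1 = 3, r_2 = -1.

indicial: r^2 - 2 r - 3 = 0; roots r_1 = 3, r_2 = -1


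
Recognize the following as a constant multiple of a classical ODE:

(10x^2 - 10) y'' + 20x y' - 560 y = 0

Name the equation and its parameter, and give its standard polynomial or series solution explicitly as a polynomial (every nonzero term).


All three coefficients share the factor -10; dividing through by -10 gives  (1 - x^2) y'' - 2x y' + 56 y = 0.
This matches the Legendre equation (1 - x^2) y'' - 2x y' + n(n+1) y = 0 (note the -2x y' term) with n(n+1) = 56, so n = 7; the polynomial solution is P_7(x).
With y = sum_k a_k x^k, matching x^k gives (k+2)(k+1) a_{k+2} = [k(k+1) - n(n+1)] a_k = (k - 7)(k + 8) a_k. The right side vanishes at k = 7, so the series with the parity of 7 terminates at degree 7.
Standard normalization (P_n(1) = 1): leading coefficient (2n)!/(2^n (n!)^2) = 87178291200/(128*25401600) = 429/16, so a_7 = 429/16. Work downward with a_k = (k+1)(k+2) a_{k+2} / ((k - 7)(k + 8)):
  a_5 = (6)(7)(429/16) / ((5 - 7)(5 + 8)) = (9009/8)/(-26) = -693/16
  a_3 = (4)(5)(-693/16) / ((3 - 7)(3 + 8)) = (-3465/4)/(-44) = 315/16
  a_1 = (2)(3)(315/16) / ((1 - 7)(1 + 8)) = (945/8)/(-54) = -35/16
Hence P_7(x) = 429 x^7/16 - 693 x^5/16 + 315 x^3/16 - 35 x/16.

P_7(x); series = 429 x^7/16 - 693 x^5/16 + 315 x^3/16 - 35 x/16


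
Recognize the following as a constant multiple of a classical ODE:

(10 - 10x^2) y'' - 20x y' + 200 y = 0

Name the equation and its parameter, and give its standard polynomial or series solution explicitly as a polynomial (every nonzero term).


All three coefficients share the factor 10; dividing through by 10 gives  (1 - x^2) y'' - 2x y' + 20 y = 0.
This matches the Legendre equation (1 - x^2) y'' - 2x y' + n(n+1) y = 0 (note the -2x y' term) with n(n+1) = 20, so n = 4; the polynomial solution is P_4(x).
With y = sum_k a_k x^k, matching x^k gives (k+2)(k+1) a_{k+2} = [k(k+1) - n(n+1)] a_k = (k - 4)(k + 5) a_k. The right side vanishes at k = 4, so the series with the parity of 4 terminates at degree 4.
Standard normalization (P_n(1) = 1): leading coefficient (2n)!/(2^n (n!)^2) = 40320/(16*576) = 35/8, so a_4 = 35/8. Work downward with a_k = (k+1)(k+2) a_{k+2} / ((k - 4)(k + 5)):
  a_2 = (3)(4)(35/8) / ((2 - 4)(2 + 5)) = (105/2)/(-14) = -15/4
  a_0 = (1)(2)(-15/4) / ((0 - 4)(0 + 5)) = (-15/2)/(-20) = 3/8
Hence P_4(x) = 35 x^4/8 - 15 x^2/4 + 3/8.

P_4(x); series = 35 x^4/8 - 15 x^2/4 + 3/8


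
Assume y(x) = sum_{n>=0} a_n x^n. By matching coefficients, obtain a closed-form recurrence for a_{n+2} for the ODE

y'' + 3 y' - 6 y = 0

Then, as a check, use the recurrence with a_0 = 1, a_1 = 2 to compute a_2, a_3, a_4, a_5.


Substitute y = sum_n a_n x^n.
y''(x) has coefficient (n+2)(n+1) a_{n+2} at x^n;
3 y'(x) has coefficient 3 (n+1) a_{n+1} at x^n;
-6 y(x) has coefficient -6 a_n at x^n.
Matching x^n: (n+2)(n+1) a_{n+2} + 3 (n+1) a_{n+1} - 6 a_n = 0.
Thus a_{n+2} = [-3 (n+1) a_{n+1} + 6 a_n] / ((n+1)(n+2)).

Check with a_0 = 1, a_1 = 2 (apply the recurrence for n = 0, 1, 2, 3): a_0 = 1, a_1 = 2, a_2 = 0, a_3 = 2, a_4 = -3/2, a_5 = 3/2.

a_(n+2) = [-3 (n+1) a_(n+1) + 6 a_n] / ((n+1)(n+2)); check: a_0 = 1, a_1 = 2, a_2 = 0, a_3 = 2, a_4 = -3/2, a_5 = 3/2


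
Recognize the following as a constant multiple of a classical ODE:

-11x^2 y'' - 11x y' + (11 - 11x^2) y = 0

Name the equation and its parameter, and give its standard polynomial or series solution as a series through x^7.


All three coefficients share the factor -11; dividing through by -11 gives  x^2 y'' + x y' + (x^2 - 1) y = 0.
This matches the Bessel equation x^2 y'' + x y' + (x^2 - nu^2) y = 0 with nu^2 = 1, so nu = 1; the solution bounded at x = 0 is J_1(x).
Frobenius at x = 0: indicial roots ±nu; for r = nu the recurrence k(k + 2nu) c_k = -c_{k-2} gives the standard series J_nu(x) = sum_{k>=0} (-1)^k / (k! (k+nu)!) (x/2)^(2k+nu). Evaluate the first 4 terms:
  k = 0: (-1)^0 / (0! * 1! * 2^1) x^1 = 1/(1*1*2) x^1 = (1/2) x^1
  k = 1: (-1)^1 / (1! * 2! * 2^3) x^3 = -1/(1*2*8) x^3 = (-1/16) x^3
  k = 2: (-1)^2 / (2! * 3! * 2^5) x^5 = 1/(2*6*32) x^5 = (1/384) x^5
  k = 3: (-1)^3 / (3! * 4! * 2^7) x^7 = -1/(6*24*128) x^7 = (-1/18432) x^7
Hence J_1(x) = -x^7/18432 + x^5/384 - x^3/16 + x/2 + ....

J_1(x); series = -x^7/18432 + x^5/384 - x^3/16 + x/2


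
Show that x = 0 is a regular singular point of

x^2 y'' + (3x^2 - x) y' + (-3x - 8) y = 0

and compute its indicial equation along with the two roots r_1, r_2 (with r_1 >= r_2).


Divide by x^2 to reach normal form y'' + P_1(x) y' + P_2(x) y = 0 with P_1(x) = 3 - 1/x and P_2(x) = -3/x - 8/x^2.
x = 0 is a singular point because the y'-coefficient 3 - 1/x has a pole at x = 0 and the y-coefficient -3/x - 8/x^2 has a pole at x = 0.
It is a regular singular point because x P_1(x) = p(x) = 3x - 1 and x^2 P_2(x) = q(x) = -3x - 8 are polynomials, hence analytic at x = 0.
p(0) = -1,  q(0) = -8.
Indicial equation: r(r-1) + p(0) r + q(0) = 0, i.e. r^2 + (p(0) - 1) r + q(0) = 0, i.e. r^2 - 2 r - 8 = 0.
Discriminant: (-2)^2 - 4(-8) = 36, so r = (2 ± 6)/2.
Solving: r_1 = 4, r_2 = -2.

indicial: r^2 - 2 r - 8 = 0; roots r_1 = 4, r_2 = -2


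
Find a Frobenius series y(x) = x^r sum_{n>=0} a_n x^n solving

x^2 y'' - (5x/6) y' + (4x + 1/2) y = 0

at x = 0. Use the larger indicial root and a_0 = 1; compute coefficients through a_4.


Write in Frobenius form y'' + (p(x)/x) y' + (q(x)/x^2) y = 0:
  p(x) = -5/6,  q(x) = 4x + 1/2.
Indicial equation: r(r-1) + (-5/6) r + (1/2) = 0 -> roots r_1 = 3/2, r_2 = 1/3.
Take r = r_1 = 3/2. Let y(x) = x^r sum_{n>=0} a_n x^n with a_0 = 1.
Substitute y = x^r sum a_n x^n and match x^{r+n}. The recurrence is
  D(n) a_n + 4 a_{n-1} = 0,  where D(n) = (r+n)(r+n-1) + (-5/6)(r+n) + (1/2).
  a_n = -4 / D(n) * a_{n-1}.
Since the indicial polynomial factors as (r - r_1)(r - r_2), D(n) = (r_1 + n - r_1)(r_1 + n - r_2) = n(n + 7/6).
Evaluating step by step (a_0 = 1):
  n = 1: D(1) = 1(1 + 7/6) = 13/6; numerator = -4(1) = -4; a_1 = (-4)/(13/6) = -24/13
  n = 2: D(2) = 2(2 + 7/6) = 19/3; numerator = -4(-24/13) = 96/13; a_2 = (96/13)/(19/3) = 288/247
  n = 3: D(3) = 3(3 + 7/6) = 25/2; numerator = -4(288/247) = -1152/247; a_3 = (-1152/247)/(25/2) = -2304/6175
  n = 4: D(4) = 4(4 + 7/6) = 62/3; numerator = -4(-2304/6175) = 9216/6175; a_4 = (9216/6175)/(62/3) = 13824/191425

r = 3/2; a_0 = 1; a_1 = -24/13; a_2 = 288/247; a_3 = -2304/6175; a_4 = 13824/191425


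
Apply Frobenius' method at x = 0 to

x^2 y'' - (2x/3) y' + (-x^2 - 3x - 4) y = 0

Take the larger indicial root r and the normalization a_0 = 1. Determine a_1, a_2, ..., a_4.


Write in Frobenius form y'' + (p(x)/x) y' + (q(x)/x^2) y = 0:
  p(x) = -2/3,  q(x) = -x^2 - 3x - 4.
Indicial equation: r(r-1) + (-2/3) r + (-4) = 0 -> roots r_1 = 3, r_2 = -4/3.
Take r = r_1 = 3. Let y(x) = x^r sum_{n>=0} a_n x^n with a_0 = 1.
Substitute y = x^r sum a_n x^n and match x^{r+n}. The recurrence is
  D(n) a_n - 3 a_{n-1} - 1 a_{n-2} = 0,  where D(n) = (r+n)(r+n-1) + (-2/3)(r+n) + (-4).
  a_n = [3 a_{n-1} + 1 a_{n-2}] / D(n).
Since the indicial polynomial factors as (r - r_1)(r - r_2), D(n) = (r_1 + n - r_1)(r_1 + n - r_2) = n(n + 13/3).
Evaluating step by step (a_0 = 1):
  n = 1: D(1) = 1(1 + 13/3) = 16/3; numerator = 3(1) = 3; a_1 = (3)/(16/3) = 9/16
  n = 2: D(2) = 2(2 + 13/3) = 38/3; numerator = 3(9/16) + 1(1) = 43/16; a_2 = (43/16)/(38/3) = 129/608
  n = 3: D(3) = 3(3 + 13/3) = 22; numerator = 3(129/608) + 1(9/16) = 729/608; a_3 = (729/608)/(22) = 729/13376
  n = 4: D(4) = 4(4 + 13/3) = 100/3; numerator = 3(729/13376) + 1(129/608) = 5025/13376; a_4 = (5025/13376)/(100/3) = 603/53504

r = 3; a_0 = 1; a_1 = 9/16; a_2 = 129/608; a_3 = 729/13376; a_4 = 603/53504


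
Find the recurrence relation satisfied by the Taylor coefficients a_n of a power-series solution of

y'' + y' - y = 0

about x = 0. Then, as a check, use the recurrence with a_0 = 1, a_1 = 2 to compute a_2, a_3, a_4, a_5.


Substitute y = sum_n a_n x^n.
y''(x) has coefficient (n+2)(n+1) a_{n+2} at x^n;
y'(x) has coefficient (n+1) a_{n+1} at x^n;
-y(x) has coefficient -1 a_n at x^n.
Matching x^n: (n+2)(n+1) a_{n+2} + (n+1) a_{n+1} - 1 a_n = 0.
Thus a_{n+2} = [-(n+1) a_{n+1} + 1 a_n] / ((n+1)(n+2)).

Check with a_0 = 1, a_1 = 2 (apply the recurrence for n = 0, 1, 2, 3): a_0 = 1, a_1 = 2, a_2 = -1/2, a_3 = 1/2, a_4 = -1/6, a_5 = 7/120.

a_(n+2) = [-(n+1) a_(n+1) + 1 a_n] / ((n+1)(n+2)); check: a_0 = 1, a_1 = 2, a_2 = -1/2, a_3 = 1/2, a_4 = -1/6, a_5 = 7/120


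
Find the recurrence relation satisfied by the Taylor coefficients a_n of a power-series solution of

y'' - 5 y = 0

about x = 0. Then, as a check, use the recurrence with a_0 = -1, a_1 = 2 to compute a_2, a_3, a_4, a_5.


Substitute y = sum_n a_n x^n into y'' + (const) y = 0.
y''(x) = sum_{n>=0} (n+2)(n+1) a_{n+2} x^n.
The ODE becomes sum_n [(n+2)(n+1) a_{n+2} - 5 a_n] x^n = 0.
Setting each coefficient to zero gives the recurrence:
  (n+2)(n+1) a_{n+2} - 5 a_n = 0,
  a_{n+2} = 5 / ((n+1)(n+2)) a_n.

Check with a_0 = -1, a_1 = 2 (apply the recurrence for n = 0, 1, 2, 3): a_0 = -1, a_1 = 2, a_2 = -5/2, a_3 = 5/3, a_4 = -25/24, a_5 = 5/12.

a_{n+2} = 5/((n+1)(n+2)) * a_n; check: a_0 = -1, a_1 = 2, a_2 = -5/2, a_3 = 5/3, a_4 = -25/24, a_5 = 5/12


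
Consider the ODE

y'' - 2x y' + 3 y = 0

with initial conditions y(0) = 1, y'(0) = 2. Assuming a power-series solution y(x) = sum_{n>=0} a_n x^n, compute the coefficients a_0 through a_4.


Ansatz: y(x) = sum_{n>=0} a_n x^n, so y'(x) = sum_{n>=1} n a_n x^(n-1) and y''(x) = sum_{n>=2} n(n-1) a_n x^(n-2).
Substitute into P(x) y'' + Q(x) y' + R(x) y = 0 with P(x) = 1, Q(x) = -2x, R(x) = 3, and match powers of x.
Initial conditions: a_0 = 1, a_1 = 2.
Setting the coefficient of each power of x to zero and solving order by order (substituting the coefficients already found):
  x^0: 2 a_2 + 3 a_0 = 0  ->  2 a_2 = -3 a_0 = -3  ->  a_2 = -3/2
  x^1: 6 a_3 + a_1 = 0  ->  6 a_3 = -a_1 = -2  ->  a_3 = -1/3
  x^2: 12 a_4 - a_2 = 0  ->  12 a_4 = a_2 = -3/2  ->  a_4 = -1/8
Truncated series: y(x) = 1 + 2 x - (3/2) x^2 - (1/3) x^3 - (1/8) x^4 + O(x^5).

a_0 = 1; a_1 = 2; a_2 = -3/2; a_3 = -1/3; a_4 = -1/8


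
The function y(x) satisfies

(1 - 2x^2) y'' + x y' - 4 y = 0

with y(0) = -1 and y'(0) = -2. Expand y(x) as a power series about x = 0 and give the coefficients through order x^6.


Ansatz: y(x) = sum_{n>=0} a_n x^n, so y'(x) = sum_{n>=1} n a_n x^(n-1) and y''(x) = sum_{n>=2} n(n-1) a_n x^(n-2).
Substitute into P(x) y'' + Q(x) y' + R(x) y = 0 with P(x) = 1 - 2x^2, Q(x) = x, R(x) = -4, and match powers of x.
Initial conditions: a_0 = -1, a_1 = -2.
Setting the coefficient of each power of x to zero and solving order by order (substituting the coefficients already found):
  x^0: 2 a_2 - 4 a_0 = 0  ->  2 a_2 = 4 a_0 = -4  ->  a_2 = -2
  x^1: 6 a_3 - 3 a_1 = 0  ->  6 a_3 = 3 a_1 = -6  ->  a_3 = -1
  x^2: 12 a_4 - 6 a_2 = 0  ->  12 a_4 = 6 a_2 = -12  ->  a_4 = -1
  x^3: 20 a_5 - 13 a_3 = 0  ->  20 a_5 = 13 a_3 = -13  ->  a_5 = -13/20
  x^4: 30 a_6 - 24 a_4 = 0  ->  30 a_6 = 24 a_4 = -24  ->  a_6 = -4/5
Truncated series: y(x) = -1 - 2 x - 2 x^2 - x^3 - x^4 - (13/20) x^5 - (4/5) x^6 + O(x^7).

a_0 = -1; a_1 = -2; a_2 = -2; a_3 = -1; a_4 = -1; a_5 = -13/20; a_6 = -4/5
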